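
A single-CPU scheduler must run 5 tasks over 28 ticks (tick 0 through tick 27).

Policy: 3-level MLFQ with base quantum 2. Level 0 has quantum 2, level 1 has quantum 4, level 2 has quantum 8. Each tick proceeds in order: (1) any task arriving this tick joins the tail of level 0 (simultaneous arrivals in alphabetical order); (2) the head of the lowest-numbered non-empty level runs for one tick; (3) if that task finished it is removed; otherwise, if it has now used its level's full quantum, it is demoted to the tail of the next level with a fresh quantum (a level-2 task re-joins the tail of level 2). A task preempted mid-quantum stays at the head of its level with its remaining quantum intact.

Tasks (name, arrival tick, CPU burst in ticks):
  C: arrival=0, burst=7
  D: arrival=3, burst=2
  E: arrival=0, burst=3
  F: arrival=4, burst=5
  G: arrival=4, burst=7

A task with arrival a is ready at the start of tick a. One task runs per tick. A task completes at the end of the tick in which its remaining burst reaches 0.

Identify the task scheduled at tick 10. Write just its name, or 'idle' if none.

t=0: L0/L1/L2 = CE/-/- → run C
t=1: L0/L1/L2 = CE/-/- → run C
t=2: L0/L1/L2 = E/C/- → run E
t=3: L0/L1/L2 = ED/C/- → run E
t=4: L0/L1/L2 = DFG/CE/- → run D
t=5: L0/L1/L2 = DFG/CE/- → run D
t=6: L0/L1/L2 = FG/CE/- → run F
t=7: L0/L1/L2 = FG/CE/- → run F
t=8: L0/L1/L2 = G/CEF/- → run G
t=9: L0/L1/L2 = G/CEF/- → run G
t=10: L0/L1/L2 = -/CEFG/- → run C
t=11: L0/L1/L2 = -/CEFG/- → run C
t=12: L0/L1/L2 = -/CEFG/- → run C
t=13: L0/L1/L2 = -/CEFG/- → run C
t=14: L0/L1/L2 = -/EFG/C → run E
t=15: L0/L1/L2 = -/FG/C → run F
t=16: L0/L1/L2 = -/FG/C → run F
t=17: L0/L1/L2 = -/FG/C → run F
t=18: L0/L1/L2 = -/G/C → run G
t=19: L0/L1/L2 = -/G/C → run G
t=20: L0/L1/L2 = -/G/C → run G
t=21: L0/L1/L2 = -/G/C → run G
t=22: L0/L1/L2 = -/-/CG → run C
t=23: L0/L1/L2 = -/-/G → run G
t=24: (idle)
t=25: (idle)
t=26: (idle)
t=27: (idle)

running at tick 10 = C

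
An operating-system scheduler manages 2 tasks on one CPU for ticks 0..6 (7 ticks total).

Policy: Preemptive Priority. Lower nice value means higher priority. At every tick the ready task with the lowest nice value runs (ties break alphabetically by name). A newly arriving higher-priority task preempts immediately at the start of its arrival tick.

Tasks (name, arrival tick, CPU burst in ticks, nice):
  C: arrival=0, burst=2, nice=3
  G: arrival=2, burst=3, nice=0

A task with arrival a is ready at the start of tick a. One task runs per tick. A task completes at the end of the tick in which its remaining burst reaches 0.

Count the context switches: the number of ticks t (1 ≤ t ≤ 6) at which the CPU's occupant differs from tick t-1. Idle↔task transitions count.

context switches = 2

t=0: ready={C} → run C
t=1: ready={C} → run C
t=2: ready={G} → run G
t=3: ready={G} → run G
t=4: ready={G} → run G
t=5: (idle)
t=6: (idle)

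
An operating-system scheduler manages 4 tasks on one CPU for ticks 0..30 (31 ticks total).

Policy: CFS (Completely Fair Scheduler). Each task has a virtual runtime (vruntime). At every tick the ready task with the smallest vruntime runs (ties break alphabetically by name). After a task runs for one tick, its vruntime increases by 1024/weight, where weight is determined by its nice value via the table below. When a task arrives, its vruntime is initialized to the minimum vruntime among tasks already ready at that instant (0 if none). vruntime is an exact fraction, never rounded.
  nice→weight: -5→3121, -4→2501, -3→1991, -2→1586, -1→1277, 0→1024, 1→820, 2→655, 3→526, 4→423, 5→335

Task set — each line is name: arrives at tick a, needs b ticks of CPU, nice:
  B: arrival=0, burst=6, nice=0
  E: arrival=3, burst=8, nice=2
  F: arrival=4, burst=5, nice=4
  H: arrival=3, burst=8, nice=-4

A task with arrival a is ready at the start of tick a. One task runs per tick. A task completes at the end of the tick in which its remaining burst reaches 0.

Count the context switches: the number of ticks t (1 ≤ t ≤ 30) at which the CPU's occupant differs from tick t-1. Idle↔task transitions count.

t=0: vr[B=0] → run B
t=1: vr[B=1] → run B
t=2: vr[B=2] → run B
t=3: vr[B=3 E=3 H=3] → run B
t=4: vr[B=4 E=3 F=3 H=3] → run E
t=5: vr[B=4 E=2989/655 F=3 H=3] → run F
t=6: vr[B=4 E=2989/655 F=2293/423 H=3] → run H
t=7: vr[B=4 E=2989/655 F=2293/423 H=8527/2501] → run H
t=8: vr[B=4 E=2989/655 F=2293/423 H=9551/2501] → run H
t=9: vr[B=4 E=2989/655 F=2293/423 H=10575/2501] → run B
t=10: vr[B=5 E=2989/655 F=2293/423 H=10575/2501] → run H
t=11: vr[B=5 E=2989/655 F=2293/423 H=11599/2501] → run E
t=12: vr[B=5 E=4013/655 F=2293/423 H=11599/2501] → run H
t=13: vr[B=5 E=4013/655 F=2293/423 H=12623/2501] → run B
t=14: vr[E=4013/655 F=2293/423 H=12623/2501] → run H
t=15: vr[E=4013/655 F=2293/423 H=13647/2501] → run F
t=16: vr[E=4013/655 F=3317/423 H=13647/2501] → run H
t=17: vr[E=4013/655 F=3317/423 H=14671/2501] → run H
t=18: vr[E=4013/655 F=3317/423] → run E
t=19: vr[E=5037/655 F=3317/423] → run E
t=20: vr[E=6061/655 F=3317/423] → run F
t=21: vr[E=6061/655 F=1447/141] → run E
t=22: vr[E=1417/131 F=1447/141] → run F
t=23: vr[E=1417/131 F=5365/423] → run E
t=24: vr[E=8109/655 F=5365/423] → run E
t=25: vr[E=9133/655 F=5365/423] → run F
t=26: vr[E=9133/655] → run E
t=27: (idle)
t=28: (idle)
t=29: (idle)
t=30: (idle)

context switches = 19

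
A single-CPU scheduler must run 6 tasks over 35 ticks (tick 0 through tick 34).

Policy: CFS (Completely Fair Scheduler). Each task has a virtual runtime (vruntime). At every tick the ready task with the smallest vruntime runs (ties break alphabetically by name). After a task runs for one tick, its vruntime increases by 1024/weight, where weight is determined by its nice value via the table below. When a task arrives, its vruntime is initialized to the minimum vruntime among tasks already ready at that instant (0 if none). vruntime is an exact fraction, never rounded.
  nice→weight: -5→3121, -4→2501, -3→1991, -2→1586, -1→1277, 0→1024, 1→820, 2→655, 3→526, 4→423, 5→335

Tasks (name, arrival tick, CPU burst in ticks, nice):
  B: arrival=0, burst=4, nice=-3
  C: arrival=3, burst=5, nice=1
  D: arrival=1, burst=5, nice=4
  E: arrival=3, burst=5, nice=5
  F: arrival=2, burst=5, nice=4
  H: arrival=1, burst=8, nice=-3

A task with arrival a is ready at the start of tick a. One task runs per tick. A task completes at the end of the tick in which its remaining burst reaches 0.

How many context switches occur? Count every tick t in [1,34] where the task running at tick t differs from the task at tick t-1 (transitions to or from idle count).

context switches = 29

t=0: vr[B=0] → run B
t=1: vr[B=1024/1991 D=1024/1991 H=1024/1991] → run B
t=2: vr[B=2048/1991 D=1024/1991 F=1024/1991 H=1024/1991] → run D
t=3: vr[B=2048/1991 C=1024/1991 D=2471936/842193 E=1024/1991 F=1024/1991 H=1024/1991] → run C
t=4: vr[B=2048/1991 C=719616/408155 D=2471936/842193 E=1024/1991 F=1024/1991 H=1024/1991] → run E
t=5: vr[B=2048/1991 C=719616/408155 D=2471936/842193 E=2381824/666985 F=1024/1991 H=1024/1991] → run F
t=6: vr[B=2048/1991 C=719616/408155 D=2471936/842193 E=2381824/666985 F=2471936/842193 H=1024/1991] → run H
t=7: vr[B=2048/1991 C=719616/408155 D=2471936/842193 E=2381824/666985 F=2471936/842193 H=2048/1991] → run B
t=8: vr[B=3072/1991 C=719616/408155 D=2471936/842193 E=2381824/666985 F=2471936/842193 H=2048/1991] → run H
t=9: vr[B=3072/1991 C=719616/408155 D=2471936/842193 E=2381824/666985 F=2471936/842193 H=3072/1991] → run B
t=10: vr[C=719616/408155 D=2471936/842193 E=2381824/666985 F=2471936/842193 H=3072/1991] → run H
t=11: vr[C=719616/408155 D=2471936/842193 E=2381824/666985 F=2471936/842193 H=4096/1991] → run C
t=12: vr[C=1229312/408155 D=2471936/842193 E=2381824/666985 F=2471936/842193 H=4096/1991] → run H
t=13: vr[C=1229312/408155 D=2471936/842193 E=2381824/666985 F=2471936/842193 H=5120/1991] → run H
t=14: vr[C=1229312/408155 D=2471936/842193 E=2381824/666985 F=2471936/842193 H=6144/1991] → run D
t=15: vr[C=1229312/408155 D=4510720/842193 E=2381824/666985 F=2471936/842193 H=6144/1991] → run F
t=16: vr[C=1229312/408155 D=4510720/842193 E=2381824/666985 F=4510720/842193 H=6144/1991] → run C
t=17: vr[C=1739008/408155 D=4510720/842193 E=2381824/666985 F=4510720/842193 H=6144/1991] → run H
t=18: vr[C=1739008/408155 D=4510720/842193 E=2381824/666985 F=4510720/842193 H=7168/1991] → run E
t=19: vr[C=1739008/408155 D=4510720/842193 E=4420608/666985 F=4510720/842193 H=7168/1991] → run H
t=20: vr[C=1739008/408155 D=4510720/842193 E=4420608/666985 F=4510720/842193 H=8192/1991] → run H
t=21: vr[C=1739008/408155 D=4510720/842193 E=4420608/666985 F=4510720/842193] → run C
t=22: vr[C=2248704/408155 D=4510720/842193 E=4420608/666985 F=4510720/842193] → run D
t=23: vr[C=2248704/408155 D=2183168/280731 E=4420608/666985 F=4510720/842193] → run F
t=24: vr[C=2248704/408155 D=2183168/280731 E=4420608/666985 F=2183168/280731] → run C
t=25: vr[D=2183168/280731 E=4420608/666985 F=2183168/280731] → run E
t=26: vr[D=2183168/280731 E=6459392/666985 F=2183168/280731] → run D
t=27: vr[D=8588288/842193 E=6459392/666985 F=2183168/280731] → run F
t=28: vr[D=8588288/842193 E=6459392/666985 F=8588288/842193] → run E
t=29: vr[D=8588288/842193 E=8498176/666985 F=8588288/842193] → run D
t=30: vr[E=8498176/666985 F=8588288/842193] → run F
t=31: vr[E=8498176/666985] → run E
t=32: (idle)
t=33: (idle)
t=34: (idle)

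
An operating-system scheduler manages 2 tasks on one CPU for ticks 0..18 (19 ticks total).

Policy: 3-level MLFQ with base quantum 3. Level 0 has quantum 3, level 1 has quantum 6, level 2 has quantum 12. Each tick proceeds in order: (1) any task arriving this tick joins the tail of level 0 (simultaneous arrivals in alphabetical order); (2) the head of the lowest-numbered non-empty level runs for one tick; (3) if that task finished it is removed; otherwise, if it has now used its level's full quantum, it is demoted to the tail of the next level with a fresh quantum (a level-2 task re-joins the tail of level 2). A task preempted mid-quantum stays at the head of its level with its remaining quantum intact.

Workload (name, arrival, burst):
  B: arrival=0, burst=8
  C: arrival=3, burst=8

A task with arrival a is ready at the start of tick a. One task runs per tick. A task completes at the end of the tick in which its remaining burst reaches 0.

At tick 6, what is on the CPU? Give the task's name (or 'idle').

t=0: L0/L1/L2 = B/-/- → run B
t=1: L0/L1/L2 = B/-/- → run B
t=2: L0/L1/L2 = B/-/- → run B
t=3: L0/L1/L2 = C/B/- → run C
t=4: L0/L1/L2 = C/B/- → run C
t=5: L0/L1/L2 = C/B/- → run C
t=6: L0/L1/L2 = -/BC/- → run B
t=7: L0/L1/L2 = -/BC/- → run B
t=8: L0/L1/L2 = -/BC/- → run B
t=9: L0/L1/L2 = -/BC/- → run B
t=10: L0/L1/L2 = -/BC/- → run B
t=11: L0/L1/L2 = -/C/- → run C
t=12: L0/L1/L2 = -/C/- → run C
t=13: L0/L1/L2 = -/C/- → run C
t=14: L0/L1/L2 = -/C/- → run C
t=15: L0/L1/L2 = -/C/- → run C
t=16: (idle)
t=17: (idle)
t=18: (idle)

running at tick 6 = B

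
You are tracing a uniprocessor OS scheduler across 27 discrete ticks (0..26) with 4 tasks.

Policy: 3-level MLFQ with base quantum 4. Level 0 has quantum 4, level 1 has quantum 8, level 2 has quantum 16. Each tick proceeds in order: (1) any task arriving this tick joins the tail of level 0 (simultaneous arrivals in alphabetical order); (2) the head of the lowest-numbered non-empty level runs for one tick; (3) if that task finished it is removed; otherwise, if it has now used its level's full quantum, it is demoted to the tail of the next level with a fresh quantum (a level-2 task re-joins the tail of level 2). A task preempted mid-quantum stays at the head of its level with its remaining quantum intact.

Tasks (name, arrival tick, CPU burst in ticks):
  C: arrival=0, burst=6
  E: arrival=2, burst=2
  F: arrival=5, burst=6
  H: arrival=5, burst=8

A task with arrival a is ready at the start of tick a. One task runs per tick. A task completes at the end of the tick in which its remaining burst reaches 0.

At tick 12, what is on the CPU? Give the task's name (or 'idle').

t=0: L0/L1/L2 = C/-/- → run C
t=1: L0/L1/L2 = C/-/- → run C
t=2: L0/L1/L2 = CE/-/- → run C
t=3: L0/L1/L2 = CE/-/- → run C
t=4: L0/L1/L2 = E/C/- → run E
t=5: L0/L1/L2 = EFH/C/- → run E
t=6: L0/L1/L2 = FH/C/- → run F
t=7: L0/L1/L2 = FH/C/- → run F
t=8: L0/L1/L2 = FH/C/- → run F
t=9: L0/L1/L2 = FH/C/- → run F
t=10: L0/L1/L2 = H/CF/- → run H
t=11: L0/L1/L2 = H/CF/- → run H
t=12: L0/L1/L2 = H/CF/- → run H
t=13: L0/L1/L2 = H/CF/- → run H
t=14: L0/L1/L2 = -/CFH/- → run C
t=15: L0/L1/L2 = -/CFH/- → run C
t=16: L0/L1/L2 = -/FH/- → run F
t=17: L0/L1/L2 = -/FH/- → run F
t=18: L0/L1/L2 = -/H/- → run H
t=19: L0/L1/L2 = -/H/- → run H
t=20: L0/L1/L2 = -/H/- → run H
t=21: L0/L1/L2 = -/H/- → run H
t=22: (idle)
t=23: (idle)
t=24: (idle)
t=25: (idle)
t=26: (idle)

running at tick 12 = H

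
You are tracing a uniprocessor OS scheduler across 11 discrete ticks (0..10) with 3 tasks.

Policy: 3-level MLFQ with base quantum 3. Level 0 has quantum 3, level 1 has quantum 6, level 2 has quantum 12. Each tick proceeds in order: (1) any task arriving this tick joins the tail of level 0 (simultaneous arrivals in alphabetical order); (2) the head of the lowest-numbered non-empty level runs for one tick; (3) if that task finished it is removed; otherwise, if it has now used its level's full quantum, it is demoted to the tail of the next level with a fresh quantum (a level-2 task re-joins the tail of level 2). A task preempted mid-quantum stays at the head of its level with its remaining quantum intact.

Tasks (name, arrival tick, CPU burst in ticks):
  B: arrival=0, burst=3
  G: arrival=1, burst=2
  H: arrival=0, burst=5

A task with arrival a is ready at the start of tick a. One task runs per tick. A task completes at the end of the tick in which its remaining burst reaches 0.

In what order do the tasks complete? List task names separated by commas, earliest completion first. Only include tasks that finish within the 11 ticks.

t=0: L0/L1/L2 = BH/-/- → run B
t=1: L0/L1/L2 = BHG/-/- → run B
t=2: L0/L1/L2 = BHG/-/- → run B
t=3: L0/L1/L2 = HG/-/- → run H
t=4: L0/L1/L2 = HG/-/- → run H
t=5: L0/L1/L2 = HG/-/- → run H
t=6: L0/L1/L2 = G/H/- → run G
t=7: L0/L1/L2 = G/H/- → run G
t=8: L0/L1/L2 = -/H/- → run H
t=9: L0/L1/L2 = -/H/- → run H
t=10: (idle)

completion order = B, G, H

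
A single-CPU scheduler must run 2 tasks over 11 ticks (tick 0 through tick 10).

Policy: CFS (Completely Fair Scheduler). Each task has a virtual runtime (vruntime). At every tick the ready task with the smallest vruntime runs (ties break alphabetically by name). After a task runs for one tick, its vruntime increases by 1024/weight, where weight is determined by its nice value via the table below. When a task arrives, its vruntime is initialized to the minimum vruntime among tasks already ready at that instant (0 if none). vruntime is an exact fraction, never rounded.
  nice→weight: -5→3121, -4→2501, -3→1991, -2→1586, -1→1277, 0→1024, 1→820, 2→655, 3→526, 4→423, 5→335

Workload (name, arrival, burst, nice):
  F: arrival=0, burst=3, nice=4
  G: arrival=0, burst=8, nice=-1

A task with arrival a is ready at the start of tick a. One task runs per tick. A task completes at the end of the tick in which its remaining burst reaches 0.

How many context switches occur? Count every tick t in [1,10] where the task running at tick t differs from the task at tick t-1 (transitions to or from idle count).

context switches = 5

t=0: vr[F=0 G=0] → run F
t=1: vr[F=1024/423 G=0] → run G
t=2: vr[F=1024/423 G=1024/1277] → run G
t=3: vr[F=1024/423 G=2048/1277] → run G
t=4: vr[F=1024/423 G=3072/1277] → run G
t=5: vr[F=1024/423 G=4096/1277] → run F
t=6: vr[F=2048/423 G=4096/1277] → run G
t=7: vr[F=2048/423 G=5120/1277] → run G
t=8: vr[F=2048/423 G=6144/1277] → run G
t=9: vr[F=2048/423 G=7168/1277] → run F
t=10: vr[G=7168/1277] → run G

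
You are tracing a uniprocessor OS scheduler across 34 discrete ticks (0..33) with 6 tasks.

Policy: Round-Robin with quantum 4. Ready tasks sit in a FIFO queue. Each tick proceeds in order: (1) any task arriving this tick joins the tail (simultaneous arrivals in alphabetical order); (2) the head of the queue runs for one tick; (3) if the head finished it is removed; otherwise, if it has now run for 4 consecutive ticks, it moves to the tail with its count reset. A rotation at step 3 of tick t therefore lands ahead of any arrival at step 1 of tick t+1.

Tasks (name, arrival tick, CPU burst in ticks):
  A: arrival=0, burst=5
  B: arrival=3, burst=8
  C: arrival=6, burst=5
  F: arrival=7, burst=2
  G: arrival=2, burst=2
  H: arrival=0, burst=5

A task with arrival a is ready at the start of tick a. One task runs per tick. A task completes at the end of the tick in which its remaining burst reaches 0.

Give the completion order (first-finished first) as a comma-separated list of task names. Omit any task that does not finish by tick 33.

t=0: queue=[A,H] q_used=0 → run A
t=1: queue=[A,H] q_used=1 → run A
t=2: queue=[A,H,G] q_used=2 → run A
t=3: queue=[A,H,G,B] q_used=3 → run A
t=4: queue=[H,G,B,A] q_used=0 → run H
t=5: queue=[H,G,B,A] q_used=1 → run H
t=6: queue=[H,G,B,A,C] q_used=2 → run H
t=7: queue=[H,G,B,A,C,F] q_used=3 → run H
t=8: queue=[G,B,A,C,F,H] q_used=0 → run G
t=9: queue=[G,B,A,C,F,H] q_used=1 → run G
t=10: queue=[B,A,C,F,H] q_used=0 → run B
t=11: queue=[B,A,C,F,H] q_used=1 → run B
t=12: queue=[B,A,C,F,H] q_used=2 → run B
t=13: queue=[B,A,C,F,H] q_used=3 → run B
t=14: queue=[A,C,F,H,B] q_used=0 → run A
t=15: queue=[C,F,H,B] q_used=0 → run C
t=16: queue=[C,F,H,B] q_used=1 → run C
t=17: queue=[C,F,H,B] q_used=2 → run C
t=18: queue=[C,F,H,B] q_used=3 → run C
t=19: queue=[F,H,B,C] q_used=0 → run F
t=20: queue=[F,H,B,C] q_used=1 → run F
t=21: queue=[H,B,C] q_used=0 → run H
t=22: queue=[B,C] q_used=0 → run B
t=23: queue=[B,C] q_used=1 → run B
t=24: queue=[B,C] q_used=2 → run B
t=25: queue=[B,C] q_used=3 → run B
t=26: queue=[C] q_used=0 → run C
t=27: (idle)
t=28: (idle)
t=29: (idle)
t=30: (idle)
t=31: (idle)
t=32: (idle)
t=33: (idle)

completion order = G, A, F, H, B, C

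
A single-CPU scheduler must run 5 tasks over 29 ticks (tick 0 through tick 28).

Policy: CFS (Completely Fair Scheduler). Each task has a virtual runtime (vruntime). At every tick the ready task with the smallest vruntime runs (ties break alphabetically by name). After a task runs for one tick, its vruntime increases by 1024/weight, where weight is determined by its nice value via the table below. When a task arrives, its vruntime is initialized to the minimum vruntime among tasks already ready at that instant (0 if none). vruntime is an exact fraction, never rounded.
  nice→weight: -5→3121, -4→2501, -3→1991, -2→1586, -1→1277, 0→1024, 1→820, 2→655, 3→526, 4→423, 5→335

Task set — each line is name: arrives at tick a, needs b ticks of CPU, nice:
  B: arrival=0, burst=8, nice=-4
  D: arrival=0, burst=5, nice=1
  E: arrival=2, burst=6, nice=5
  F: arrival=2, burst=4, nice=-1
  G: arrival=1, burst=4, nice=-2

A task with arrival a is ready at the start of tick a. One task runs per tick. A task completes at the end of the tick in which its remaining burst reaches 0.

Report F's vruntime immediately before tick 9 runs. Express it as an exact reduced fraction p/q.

t=0: vr[B=0 D=0] → run B
t=1: vr[B=1024/2501 D=0 G=0] → run D
t=2: vr[B=1024/2501 D=256/205 E=0 F=0 G=0] → run E
t=3: vr[B=1024/2501 D=256/205 E=1024/335 F=0 G=0] → run F
t=4: vr[B=1024/2501 D=256/205 E=1024/335 F=1024/1277 G=0] → run G
t=5: vr[B=1024/2501 D=256/205 E=1024/335 F=1024/1277 G=512/793] → run B
t=6: vr[B=2048/2501 D=256/205 E=1024/335 F=1024/1277 G=512/793] → run G
t=7: vr[B=2048/2501 D=256/205 E=1024/335 F=1024/1277 G=1024/793] → run F
t=8: vr[B=2048/2501 D=256/205 E=1024/335 F=2048/1277 G=1024/793] → run B
t=9: vr[B=3072/2501 D=256/205 E=1024/335 F=2048/1277 G=1024/793] → run B
t=10: vr[B=4096/2501 D=256/205 E=1024/335 F=2048/1277 G=1024/793] → run D
t=11: vr[B=4096/2501 D=512/205 E=1024/335 F=2048/1277 G=1024/793] → run G
t=12: vr[B=4096/2501 D=512/205 E=1024/335 F=2048/1277 G=1536/793] → run F
t=13: vr[B=4096/2501 D=512/205 E=1024/335 F=3072/1277 G=1536/793] → run B
t=14: vr[B=5120/2501 D=512/205 E=1024/335 F=3072/1277 G=1536/793] → run G
t=15: vr[B=5120/2501 D=512/205 E=1024/335 F=3072/1277] → run B
t=16: vr[B=6144/2501 D=512/205 E=1024/335 F=3072/1277] → run F
t=17: vr[B=6144/2501 D=512/205 E=1024/335] → run B
t=18: vr[B=7168/2501 D=512/205 E=1024/335] → run D
t=19: vr[B=7168/2501 D=768/205 E=1024/335] → run B
t=20: vr[D=768/205 E=1024/335] → run E
t=21: vr[D=768/205 E=2048/335] → run D
t=22: vr[D=1024/205 E=2048/335] → run D
t=23: vr[E=2048/335] → run E
t=24: vr[E=3072/335] → run E
t=25: vr[E=4096/335] → run E
t=26: vr[E=1024/67] → run E
t=27: (idle)
t=28: (idle)

vruntime(F, start of tick 9) = 2048/1277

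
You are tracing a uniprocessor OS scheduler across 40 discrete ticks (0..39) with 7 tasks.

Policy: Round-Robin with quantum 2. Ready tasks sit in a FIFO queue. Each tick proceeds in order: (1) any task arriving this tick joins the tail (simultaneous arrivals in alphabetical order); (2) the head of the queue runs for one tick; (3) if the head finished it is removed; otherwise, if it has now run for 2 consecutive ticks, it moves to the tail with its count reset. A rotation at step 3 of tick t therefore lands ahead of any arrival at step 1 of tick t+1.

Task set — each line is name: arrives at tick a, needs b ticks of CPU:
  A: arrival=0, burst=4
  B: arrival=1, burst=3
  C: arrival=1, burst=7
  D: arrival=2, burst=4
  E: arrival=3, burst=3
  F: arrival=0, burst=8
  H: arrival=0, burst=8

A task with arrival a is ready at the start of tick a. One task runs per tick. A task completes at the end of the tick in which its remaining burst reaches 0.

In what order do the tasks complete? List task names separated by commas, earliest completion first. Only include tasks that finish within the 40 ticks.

t=0: queue=[A,F,H] q_used=0 → run A
t=1: queue=[A,F,H,B,C] q_used=1 → run A
t=2: queue=[F,H,B,C,A,D] q_used=0 → run F
t=3: queue=[F,H,B,C,A,D,E] q_used=1 → run F
t=4: queue=[H,B,C,A,D,E,F] q_used=0 → run H
t=5: queue=[H,B,C,A,D,E,F] q_used=1 → run H
t=6: queue=[B,C,A,D,E,F,H] q_used=0 → run B
t=7: queue=[B,C,A,D,E,F,H] q_used=1 → run B
t=8: queue=[C,A,D,E,F,H,B] q_used=0 → run C
t=9: queue=[C,A,D,E,F,H,B] q_used=1 → run C
t=10: queue=[A,D,E,F,H,B,C] q_used=0 → run A
t=11: queue=[A,D,E,F,H,B,C] q_used=1 → run A
t=12: queue=[D,E,F,H,B,C] q_used=0 → run D
t=13: queue=[D,E,F,H,B,C] q_used=1 → run D
t=14: queue=[E,F,H,B,C,D] q_used=0 → run E
t=15: queue=[E,F,H,B,C,D] q_used=1 → run E
t=16: queue=[F,H,B,C,D,E] q_used=0 → run F
t=17: queue=[F,H,B,C,D,E] q_used=1 → run F
t=18: queue=[H,B,C,D,E,F] q_used=0 → run H
t=19: queue=[H,B,C,D,E,F] q_used=1 → run H
t=20: queue=[B,C,D,E,F,H] q_used=0 → run B
t=21: queue=[C,D,E,F,H] q_used=0 → run C
t=22: queue=[C,D,E,F,H] q_used=1 → run C
t=23: queue=[D,E,F,H,C] q_used=0 → run D
t=24: queue=[D,E,F,H,C] q_used=1 → run D
t=25: queue=[E,F,H,C] q_used=0 → run E
t=26: queue=[F,H,C] q_used=0 → run F
t=27: queue=[F,H,C] q_used=1 → run F
t=28: queue=[H,C,F] q_used=0 → run H
t=29: queue=[H,C,F] q_used=1 → run H
t=30: queue=[C,F,H] q_used=0 → run C
t=31: queue=[C,F,H] q_used=1 → run C
t=32: queue=[F,H,C] q_used=0 → run F
t=33: queue=[F,H,C] q_used=1 → run F
t=34: queue=[H,C] q_used=0 → run H
t=35: queue=[H,C] q_used=1 → run H
t=36: queue=[C] q_used=0 → run C
t=37: (idle)
t=38: (idle)
t=39: (idle)

completion order = A, B, D, E, F, H, C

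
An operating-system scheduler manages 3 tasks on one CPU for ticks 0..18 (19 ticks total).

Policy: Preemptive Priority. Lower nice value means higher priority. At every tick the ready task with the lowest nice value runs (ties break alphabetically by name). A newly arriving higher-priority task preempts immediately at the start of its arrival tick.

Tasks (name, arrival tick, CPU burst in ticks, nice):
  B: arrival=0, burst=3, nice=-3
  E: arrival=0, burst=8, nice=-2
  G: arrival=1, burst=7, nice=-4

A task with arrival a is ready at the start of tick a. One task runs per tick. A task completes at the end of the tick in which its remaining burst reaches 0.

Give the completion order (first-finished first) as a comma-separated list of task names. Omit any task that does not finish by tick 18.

completion order = G, B, E

t=0: ready={B,E} → run B
t=1: ready={B,E,G} → run G
t=2: ready={B,E,G} → run G
t=3: ready={B,E,G} → run G
t=4: ready={B,E,G} → run G
t=5: ready={B,E,G} → run G
t=6: ready={B,E,G} → run G
t=7: ready={B,E,G} → run G
t=8: ready={B,E} → run B
t=9: ready={B,E} → run B
t=10: ready={E} → run E
t=11: ready={E} → run E
t=12: ready={E} → run E
t=13: ready={E} → run E
t=14: ready={E} → run E
t=15: ready={E} → run E
t=16: ready={E} → run E
t=17: ready={E} → run E
t=18: (idle)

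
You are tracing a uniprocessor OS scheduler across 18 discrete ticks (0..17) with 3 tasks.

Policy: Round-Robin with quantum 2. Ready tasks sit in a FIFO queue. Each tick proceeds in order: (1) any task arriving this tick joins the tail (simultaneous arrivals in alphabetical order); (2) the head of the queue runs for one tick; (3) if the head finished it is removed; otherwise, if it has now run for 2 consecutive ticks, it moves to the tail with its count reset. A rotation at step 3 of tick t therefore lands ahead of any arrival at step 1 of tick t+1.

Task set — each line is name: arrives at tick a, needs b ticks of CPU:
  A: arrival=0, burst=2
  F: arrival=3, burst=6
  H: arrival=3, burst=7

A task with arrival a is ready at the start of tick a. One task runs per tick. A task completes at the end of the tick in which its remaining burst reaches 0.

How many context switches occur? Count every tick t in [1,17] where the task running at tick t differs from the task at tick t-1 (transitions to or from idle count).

context switches = 8

t=0: queue=[A] q_used=0 → run A
t=1: queue=[A] q_used=1 → run A
t=2: (idle)
t=3: queue=[F,H] q_used=0 → run F
t=4: queue=[F,H] q_used=1 → run F
t=5: queue=[H,F] q_used=0 → run H
t=6: queue=[H,F] q_used=1 → run H
t=7: queue=[F,H] q_used=0 → run F
t=8: queue=[F,H] q_used=1 → run F
t=9: queue=[H,F] q_used=0 → run H
t=10: queue=[H,F] q_used=1 → run H
t=11: queue=[F,H] q_used=0 → run F
t=12: queue=[F,H] q_used=1 → run F
t=13: queue=[H] q_used=0 → run H
t=14: queue=[H] q_used=1 → run H
t=15: queue=[H] q_used=0 → run H
t=16: (idle)
t=17: (idle)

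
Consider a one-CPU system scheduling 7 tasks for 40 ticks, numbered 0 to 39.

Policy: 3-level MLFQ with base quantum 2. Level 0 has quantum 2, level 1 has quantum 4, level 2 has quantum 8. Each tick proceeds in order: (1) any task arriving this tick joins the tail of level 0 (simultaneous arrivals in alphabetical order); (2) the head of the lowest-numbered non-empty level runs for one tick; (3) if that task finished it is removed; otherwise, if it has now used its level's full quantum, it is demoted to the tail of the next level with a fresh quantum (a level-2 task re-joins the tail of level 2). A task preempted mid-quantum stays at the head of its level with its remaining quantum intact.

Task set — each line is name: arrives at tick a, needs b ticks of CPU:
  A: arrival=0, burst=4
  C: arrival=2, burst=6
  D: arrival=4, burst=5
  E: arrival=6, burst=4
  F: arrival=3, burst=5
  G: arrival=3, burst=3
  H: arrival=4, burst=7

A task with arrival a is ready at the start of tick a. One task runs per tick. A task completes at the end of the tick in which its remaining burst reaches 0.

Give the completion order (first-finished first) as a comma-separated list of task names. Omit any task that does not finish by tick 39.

t=0: L0/L1/L2 = A/-/- → run A
t=1: L0/L1/L2 = A/-/- → run A
t=2: L0/L1/L2 = C/A/- → run C
t=3: L0/L1/L2 = CFG/A/- → run C
t=4: L0/L1/L2 = FGDH/AC/- → run F
t=5: L0/L1/L2 = FGDH/AC/- → run F
t=6: L0/L1/L2 = GDHE/ACF/- → run G
t=7: L0/L1/L2 = GDHE/ACF/- → run G
t=8: L0/L1/L2 = DHE/ACFG/- → run D
t=9: L0/L1/L2 = DHE/ACFG/- → run D
t=10: L0/L1/L2 = HE/ACFGD/- → run H
t=11: L0/L1/L2 = HE/ACFGD/- → run H
t=12: L0/L1/L2 = E/ACFGDH/- → run E
t=13: L0/L1/L2 = E/ACFGDH/- → run E
t=14: L0/L1/L2 = -/ACFGDHE/- → run A
t=15: L0/L1/L2 = -/ACFGDHE/- → run A
t=16: L0/L1/L2 = -/CFGDHE/- → run C
t=17: L0/L1/L2 = -/CFGDHE/- → run C
t=18: L0/L1/L2 = -/CFGDHE/- → run C
t=19: L0/L1/L2 = -/CFGDHE/- → run C
t=20: L0/L1/L2 = -/FGDHE/- → run F
t=21: L0/L1/L2 = -/FGDHE/- → run F
t=22: L0/L1/L2 = -/FGDHE/- → run F
t=23: L0/L1/L2 = -/GDHE/- → run G
t=24: L0/L1/L2 = -/DHE/- → run D
t=25: L0/L1/L2 = -/DHE/- → run D
t=26: L0/L1/L2 = -/DHE/- → run D
t=27: L0/L1/L2 = -/HE/- → run H
t=28: L0/L1/L2 = -/HE/- → run H
t=29: L0/L1/L2 = -/HE/- → run H
t=30: L0/L1/L2 = -/HE/- → run H
t=31: L0/L1/L2 = -/E/H → run E
t=32: L0/L1/L2 = -/E/H → run E
t=33: L0/L1/L2 = -/-/H → run H
t=34: (idle)
t=35: (idle)
t=36: (idle)
t=37: (idle)
t=38: (idle)
t=39: (idle)

completion order = A, C, F, G, D, E, H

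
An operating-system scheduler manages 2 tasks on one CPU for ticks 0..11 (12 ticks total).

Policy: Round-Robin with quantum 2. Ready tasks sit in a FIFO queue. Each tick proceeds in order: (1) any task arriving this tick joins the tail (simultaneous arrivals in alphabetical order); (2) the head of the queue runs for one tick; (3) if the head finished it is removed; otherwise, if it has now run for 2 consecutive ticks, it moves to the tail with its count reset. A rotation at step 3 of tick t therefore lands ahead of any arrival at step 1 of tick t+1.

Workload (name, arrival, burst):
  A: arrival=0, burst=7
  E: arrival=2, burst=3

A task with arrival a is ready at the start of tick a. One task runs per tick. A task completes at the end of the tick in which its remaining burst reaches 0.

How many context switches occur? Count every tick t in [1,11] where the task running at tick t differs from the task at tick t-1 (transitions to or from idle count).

context switches = 5

t=0: queue=[A] q_used=0 → run A
t=1: queue=[A] q_used=1 → run A
t=2: queue=[A,E] q_used=0 → run A
t=3: queue=[A,E] q_used=1 → run A
t=4: queue=[E,A] q_used=0 → run E
t=5: queue=[E,A] q_used=1 → run E
t=6: queue=[A,E] q_used=0 → run A
t=7: queue=[A,E] q_used=1 → run A
t=8: queue=[E,A] q_used=0 → run E
t=9: queue=[A] q_used=0 → run A
t=10: (idle)
t=11: (idle)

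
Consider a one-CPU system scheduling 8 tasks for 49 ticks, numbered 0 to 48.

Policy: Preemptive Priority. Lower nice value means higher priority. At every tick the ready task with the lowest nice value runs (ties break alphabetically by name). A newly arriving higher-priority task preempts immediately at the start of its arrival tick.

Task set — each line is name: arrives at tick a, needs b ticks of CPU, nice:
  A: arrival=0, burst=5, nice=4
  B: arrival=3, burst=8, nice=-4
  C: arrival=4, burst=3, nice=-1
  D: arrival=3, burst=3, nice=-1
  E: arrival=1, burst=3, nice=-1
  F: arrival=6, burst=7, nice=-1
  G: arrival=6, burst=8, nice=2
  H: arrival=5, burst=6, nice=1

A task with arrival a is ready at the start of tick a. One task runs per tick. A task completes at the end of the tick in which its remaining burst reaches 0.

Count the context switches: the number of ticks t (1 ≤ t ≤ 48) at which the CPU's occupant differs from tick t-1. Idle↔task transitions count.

context switches = 10

t=0: ready={A} → run A
t=1: ready={A,E} → run E
t=2: ready={A,E} → run E
t=3: ready={A,B,D,E} → run B
t=4: ready={A,B,C,D,E} → run B
t=5: ready={A,B,C,D,E,H} → run B
t=6: ready={A,B,C,D,E,F,G,H} → run B
t=7: ready={A,B,C,D,E,F,G,H} → run B
t=8: ready={A,B,C,D,E,F,G,H} → run B
t=9: ready={A,B,C,D,E,F,G,H} → run B
t=10: ready={A,B,C,D,E,F,G,H} → run B
t=11: ready={A,C,D,E,F,G,H} → run C
t=12: ready={A,C,D,E,F,G,H} → run C
t=13: ready={A,C,D,E,F,G,H} → run C
t=14: ready={A,D,E,F,G,H} → run D
t=15: ready={A,D,E,F,G,H} → run D
t=16: ready={A,D,E,F,G,H} → run D
t=17: ready={A,E,F,G,H} → run E
t=18: ready={A,F,G,H} → run F
t=19: ready={A,F,G,H} → run F
t=20: ready={A,F,G,H} → run F
t=21: ready={A,F,G,H} → run F
t=22: ready={A,F,G,H} → run F
t=23: ready={A,F,G,H} → run F
t=24: ready={A,F,G,H} → run F
t=25: ready={A,G,H} → run H
t=26: ready={A,G,H} → run H
t=27: ready={A,G,H} → run H
t=28: ready={A,G,H} → run H
t=29: ready={A,G,H} → run H
t=30: ready={A,G,H} → run H
t=31: ready={A,G} → run G
t=32: ready={A,G} → run G
t=33: ready={A,G} → run G
t=34: ready={A,G} → run G
t=35: ready={A,G} → run G
t=36: ready={A,G} → run G
t=37: ready={A,G} → run G
t=38: ready={A,G} → run G
t=39: ready={A} → run A
t=40: ready={A} → run A
t=41: ready={A} → run A
t=42: ready={A} → run A
t=43: (idle)
t=44: (idle)
t=45: (idle)
t=46: (idle)
t=47: (idle)
t=48: (idle)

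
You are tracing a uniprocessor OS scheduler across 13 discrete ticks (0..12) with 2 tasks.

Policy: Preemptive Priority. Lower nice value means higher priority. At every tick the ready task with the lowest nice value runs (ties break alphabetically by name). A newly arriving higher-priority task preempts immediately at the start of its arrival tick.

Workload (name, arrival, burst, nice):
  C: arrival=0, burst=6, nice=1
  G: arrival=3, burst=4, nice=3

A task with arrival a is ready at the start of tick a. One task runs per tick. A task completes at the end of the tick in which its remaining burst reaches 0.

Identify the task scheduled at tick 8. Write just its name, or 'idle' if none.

t=0: ready={C} → run C
t=1: ready={C} → run C
t=2: ready={C} → run C
t=3: ready={C,G} → run C
t=4: ready={C,G} → run C
t=5: ready={C,G} → run C
t=6: ready={G} → run G
t=7: ready={G} → run G
t=8: ready={G} → run G
t=9: ready={G} → run G
t=10: (idle)
t=11: (idle)
t=12: (idle)

running at tick 8 = G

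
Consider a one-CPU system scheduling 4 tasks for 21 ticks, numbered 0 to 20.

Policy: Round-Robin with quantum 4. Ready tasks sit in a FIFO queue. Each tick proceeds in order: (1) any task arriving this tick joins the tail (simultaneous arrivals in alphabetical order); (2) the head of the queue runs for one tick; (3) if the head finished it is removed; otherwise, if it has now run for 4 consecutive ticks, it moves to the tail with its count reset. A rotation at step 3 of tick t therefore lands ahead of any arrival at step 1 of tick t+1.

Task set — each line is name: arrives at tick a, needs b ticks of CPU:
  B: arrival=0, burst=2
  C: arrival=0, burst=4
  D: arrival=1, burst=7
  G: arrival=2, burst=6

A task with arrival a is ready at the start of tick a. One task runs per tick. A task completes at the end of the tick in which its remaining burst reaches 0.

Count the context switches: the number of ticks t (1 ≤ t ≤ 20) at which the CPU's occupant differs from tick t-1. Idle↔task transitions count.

context switches = 6

t=0: queue=[B,C] q_used=0 → run B
t=1: queue=[B,C,D] q_used=1 → run B
t=2: queue=[C,D,G] q_used=0 → run C
t=3: queue=[C,D,G] q_used=1 → run C
t=4: queue=[C,D,G] q_used=2 → run C
t=5: queue=[C,D,G] q_used=3 → run C
t=6: queue=[D,G] q_used=0 → run D
t=7: queue=[D,G] q_used=1 → run D
t=8: queue=[D,G] q_used=2 → run D
t=9: queue=[D,G] q_used=3 → run D
t=10: queue=[G,D] q_used=0 → run G
t=11: queue=[G,D] q_used=1 → run G
t=12: queue=[G,D] q_used=2 → run G
t=13: queue=[G,D] q_used=3 → run G
t=14: queue=[D,G] q_used=0 → run D
t=15: queue=[D,G] q_used=1 → run D
t=16: queue=[D,G] q_used=2 → run D
t=17: queue=[G] q_used=0 → run G
t=18: queue=[G] q_used=1 → run G
t=19: (idle)
t=20: (idle)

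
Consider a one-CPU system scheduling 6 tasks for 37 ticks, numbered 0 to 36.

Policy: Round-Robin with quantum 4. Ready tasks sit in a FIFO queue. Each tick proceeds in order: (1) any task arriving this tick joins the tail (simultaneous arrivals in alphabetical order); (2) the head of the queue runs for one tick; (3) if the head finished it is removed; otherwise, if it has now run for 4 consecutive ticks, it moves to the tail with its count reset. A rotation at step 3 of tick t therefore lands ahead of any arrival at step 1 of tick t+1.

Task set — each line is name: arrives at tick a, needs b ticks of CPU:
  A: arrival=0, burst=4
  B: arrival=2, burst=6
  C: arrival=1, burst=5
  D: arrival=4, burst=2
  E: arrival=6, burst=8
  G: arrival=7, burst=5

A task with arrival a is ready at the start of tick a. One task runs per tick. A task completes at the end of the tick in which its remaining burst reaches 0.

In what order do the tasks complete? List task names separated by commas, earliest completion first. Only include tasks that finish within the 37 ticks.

t=0: queue=[A] q_used=0 → run A
t=1: queue=[A,C] q_used=1 → run A
t=2: queue=[A,C,B] q_used=2 → run A
t=3: queue=[A,C,B] q_used=3 → run A
t=4: queue=[C,B,D] q_used=0 → run C
t=5: queue=[C,B,D] q_used=1 → run C
t=6: queue=[C,B,D,E] q_used=2 → run C
t=7: queue=[C,B,D,E,G] q_used=3 → run C
t=8: queue=[B,D,E,G,C] q_used=0 → run B
t=9: queue=[B,D,E,G,C] q_used=1 → run B
t=10: queue=[B,D,E,G,C] q_used=2 → run B
t=11: queue=[B,D,E,G,C] q_used=3 → run B
t=12: queue=[D,E,G,C,B] q_used=0 → run D
t=13: queue=[D,E,G,C,B] q_used=1 → run D
t=14: queue=[E,G,C,B] q_used=0 → run E
t=15: queue=[E,G,C,B] q_used=1 → run E
t=16: queue=[E,G,C,B] q_used=2 → run E
t=17: queue=[E,G,C,B] q_used=3 → run E
t=18: queue=[G,C,B,E] q_used=0 → run G
t=19: queue=[G,C,B,E] q_used=1 → run G
t=20: queue=[G,C,B,E] q_used=2 → run G
t=21: queue=[G,C,B,E] q_used=3 → run G
t=22: queue=[C,B,E,G] q_used=0 → run C
t=23: queue=[B,E,G] q_used=0 → run B
t=24: queue=[B,E,G] q_used=1 → run B
t=25: queue=[E,G] q_used=0 → run E
t=26: queue=[E,G] q_used=1 → run E
t=27: queue=[E,G] q_used=2 → run E
t=28: queue=[E,G] q_used=3 → run E
t=29: queue=[G] q_used=0 → run G
t=30: (idle)
t=31: (idle)
t=32: (idle)
t=33: (idle)
t=34: (idle)
t=35: (idle)
t=36: (idle)

completion order = A, D, C, B, E, G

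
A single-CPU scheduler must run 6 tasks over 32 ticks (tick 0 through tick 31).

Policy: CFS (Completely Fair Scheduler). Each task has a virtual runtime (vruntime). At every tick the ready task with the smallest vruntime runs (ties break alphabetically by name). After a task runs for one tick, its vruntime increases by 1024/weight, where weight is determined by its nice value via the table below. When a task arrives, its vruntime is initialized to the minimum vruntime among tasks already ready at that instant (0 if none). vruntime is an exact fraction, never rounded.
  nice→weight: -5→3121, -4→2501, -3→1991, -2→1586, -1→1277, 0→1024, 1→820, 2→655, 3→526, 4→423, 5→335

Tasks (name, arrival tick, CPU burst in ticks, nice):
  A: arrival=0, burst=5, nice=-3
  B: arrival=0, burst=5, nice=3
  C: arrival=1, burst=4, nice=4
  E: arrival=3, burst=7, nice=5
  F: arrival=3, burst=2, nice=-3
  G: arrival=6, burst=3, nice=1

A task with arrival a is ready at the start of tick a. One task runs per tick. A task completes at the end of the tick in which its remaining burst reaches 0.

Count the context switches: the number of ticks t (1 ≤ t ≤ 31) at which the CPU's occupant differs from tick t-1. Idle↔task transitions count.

t=0: vr[A=0 B=0] → run A
t=1: vr[A=1024/1991 B=0 C=0] → run B
t=2: vr[A=1024/1991 B=512/263 C=0] → run C
t=3: vr[A=1024/1991 B=512/263 C=1024/423 E=1024/1991 F=1024/1991] → run A
t=4: vr[A=2048/1991 B=512/263 C=1024/423 E=1024/1991 F=1024/1991] → run E
t=5: vr[A=2048/1991 B=512/263 C=1024/423 E=2381824/666985 F=1024/1991] → run F
t=6: vr[A=2048/1991 B=512/263 C=1024/423 E=2381824/666985 F=2048/1991 G=2048/1991] → run A
t=7: vr[A=3072/1991 B=512/263 C=1024/423 E=2381824/666985 F=2048/1991 G=2048/1991] → run F
t=8: vr[A=3072/1991 B=512/263 C=1024/423 E=2381824/666985 G=2048/1991] → run G
t=9: vr[A=3072/1991 B=512/263 C=1024/423 E=2381824/666985 G=929536/408155] → run A
t=10: vr[A=4096/1991 B=512/263 C=1024/423 E=2381824/666985 G=929536/408155] → run B
t=11: vr[A=4096/1991 B=1024/263 C=1024/423 E=2381824/666985 G=929536/408155] → run A
t=12: vr[B=1024/263 C=1024/423 E=2381824/666985 G=929536/408155] → run G
t=13: vr[B=1024/263 C=1024/423 E=2381824/666985 G=1439232/408155] → run C
t=14: vr[B=1024/263 C=2048/423 E=2381824/666985 G=1439232/408155] → run G
t=15: vr[B=1024/263 C=2048/423 E=2381824/666985] → run E
t=16: vr[B=1024/263 C=2048/423 E=4420608/666985] → run B
t=17: vr[B=1536/263 C=2048/423 E=4420608/666985] → run C
t=18: vr[B=1536/263 C=1024/141 E=4420608/666985] → run B
t=19: vr[B=2048/263 C=1024/141 E=4420608/666985] → run E
t=20: vr[B=2048/263 C=1024/141 E=6459392/666985] → run C
t=21: vr[B=2048/263 E=6459392/666985] → run B
t=22: vr[E=6459392/666985] → run E
t=23: vr[E=8498176/666985] → run E
t=24: vr[E=2107392/133397] → run E
t=25: vr[E=12575744/666985] → run E
t=26: (idle)
t=27: (idle)
t=28: (idle)
t=29: (idle)
t=30: (idle)
t=31: (idle)

context switches = 23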